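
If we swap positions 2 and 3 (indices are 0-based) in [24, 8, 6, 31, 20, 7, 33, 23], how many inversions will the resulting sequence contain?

13 inversions

Positions 2 and 3 hold 6 and 31; after swapping, the array is [24, 8, 31, 6, 20, 7, 33, 23].
Count, for each position, how many later elements it exceeds:
24 → 8, 6, 20, 7, 23 → 5
8 → 6, 7 → 2
31 → 6, 20, 7, 23 → 4
6 → none → 0
20 → 7 → 1
7 → none → 0
33 → 23 → 1
23 → none → 0
Sum: 5 + 2 + 4 + 0 + 1 + 0 + 1 + 0 = 13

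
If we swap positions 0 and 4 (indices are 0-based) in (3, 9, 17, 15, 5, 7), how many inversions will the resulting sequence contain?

8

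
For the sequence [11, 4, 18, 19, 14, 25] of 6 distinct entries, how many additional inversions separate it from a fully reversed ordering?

12

Maximum inversions for 6 distinct elements is C(6, 2) = 6·5/2 = 15.
Current inversions — for each element, count later smaller elements:
11: 1
4: 0
18: 1
19: 1
14: 0
25: 0
Current total: 1 + 0 + 1 + 1 + 0 + 0 = 3
Shortfall: 15 − 3 = 12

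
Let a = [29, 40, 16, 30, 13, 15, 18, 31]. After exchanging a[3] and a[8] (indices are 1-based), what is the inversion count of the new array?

Positions 3 and 8 hold 16 and 31; after swapping, the array is [29, 40, 31, 30, 13, 15, 18, 16].
Element-by-element contributions:
29: 4
40: 6
31: 5
30: 4
13: 0
15: 0
18: 1
16: 0
Sum: 4 + 6 + 5 + 4 + 0 + 0 + 1 + 0 = 20

There are 20 inversions.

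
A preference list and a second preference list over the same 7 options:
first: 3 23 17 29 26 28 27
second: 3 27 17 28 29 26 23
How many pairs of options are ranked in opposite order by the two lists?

Assign each item its position (1..7) in the first ordering, then rewrite the second ordering as that position sequence:
positions: 3→1, 23→2, 17→3, 29→4, 26→5, 28→6, 27→7
second ordering as positions: [1, 7, 3, 6, 4, 5, 2]
Discordant pairs = inversions in this position sequence.
1: 0
7: 3, 6, 4, 5, 2 → 5
3: 2 → 1
6: 4, 5, 2 → 3
4: 2 → 1
5: 2 → 1
2: 0
Total: 0 + 5 + 1 + 3 + 1 + 1 + 0 = 11

11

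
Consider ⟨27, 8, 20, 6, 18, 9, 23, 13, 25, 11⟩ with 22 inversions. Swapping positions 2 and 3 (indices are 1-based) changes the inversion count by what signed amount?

+1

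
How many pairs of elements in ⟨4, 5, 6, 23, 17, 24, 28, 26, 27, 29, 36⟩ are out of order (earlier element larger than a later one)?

Sweep left to right; for each value list the smaller values that follow it:
4: 0
5: 0
6: 0
23: 1
17: 0
24: 0
28: 2
26: 0
27: 0
29: 0
36: 0
Sum: 0 + 0 + 0 + 1 + 0 + 0 + 2 + 0 + 0 + 0 + 0 = 3

3 out-of-order pairs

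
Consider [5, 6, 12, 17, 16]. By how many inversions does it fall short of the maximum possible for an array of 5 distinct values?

9 inversions short

Maximum inversions for 5 distinct elements is C(5, 2) = 5·4/2 = 10.
Current inversions — for each element, count later smaller elements:
5: 0
6: 0
12: 0
17: 1
16: 0
Current total: 0 + 0 + 0 + 1 + 0 = 1
Shortfall: 10 − 1 = 9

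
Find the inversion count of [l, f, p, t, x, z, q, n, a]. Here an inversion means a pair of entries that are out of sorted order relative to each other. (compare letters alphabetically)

17 inversions

For each element, count later entries that are smaller:
l → f, a → 2
f → a → 1
p → n, a → 2
t → q, n, a → 3
x → q, n, a → 3
z → q, n, a → 3
q → n, a → 2
n → a → 1
a → none → 0
Sum: 2 + 1 + 2 + 3 + 3 + 3 + 2 + 1 + 0 = 17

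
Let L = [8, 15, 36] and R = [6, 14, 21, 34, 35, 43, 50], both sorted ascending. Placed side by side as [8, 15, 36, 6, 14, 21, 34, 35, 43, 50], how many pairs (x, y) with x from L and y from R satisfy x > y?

Take each right-half value and tally the left-half values above it:
r = 6: 8, 15, 36 → 3
r = 14: 15, 36 → 2
r = 21: 36 → 1
r = 34: 36 → 1
r = 35: 36 → 1
r = 43: none → 0
r = 50: none → 0
Cross-inversions: 3 + 2 + 1 + 1 + 1 + 0 + 0 = 8

8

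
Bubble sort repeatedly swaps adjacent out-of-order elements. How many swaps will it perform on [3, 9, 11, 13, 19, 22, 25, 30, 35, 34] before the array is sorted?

1

The minimum number of adjacent swaps to sort an array equals its inversion count, since every such swap removes exactly one inversion.
Count inversions — for each element, later elements that are smaller:
3: none → 0
9: none → 0
11: none → 0
13: none → 0
19: none → 0
22: none → 0
25: none → 0
30: none → 0
35: 34 → 1
34: none → 0
Total inversions: 0 + 0 + 0 + 0 + 0 + 0 + 0 + 0 + 1 + 0 = 1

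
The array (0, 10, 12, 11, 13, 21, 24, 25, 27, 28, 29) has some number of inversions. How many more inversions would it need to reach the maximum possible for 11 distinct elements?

Maximum inversions for 11 distinct elements is C(11, 2) = 11·10/2 = 55.
Current inversions — for each element, count later smaller elements:
0: 0
10: 0
12: 1
11: 0
13: 0
21: 0
24: 0
25: 0
27: 0
28: 0
29: 0
Current total: 0 + 0 + 1 + 0 + 0 + 0 + 0 + 0 + 0 + 0 + 0 = 1
Shortfall: 55 − 1 = 54

54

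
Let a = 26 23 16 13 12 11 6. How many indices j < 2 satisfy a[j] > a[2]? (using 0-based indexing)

The element at index 2 is 16.
Elements before it: 26, 23
Those larger than 16: 26, 23

2 such elements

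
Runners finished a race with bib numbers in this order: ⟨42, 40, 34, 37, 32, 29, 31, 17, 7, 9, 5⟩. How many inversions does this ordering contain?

52

Sweep left to right; for each value list the smaller values that follow it:
42: 10
40: 9
34: 7
37: 7
32: 6
29: 4
31: 4
17: 3
7: 1
9: 1
5: 0
Sum: 10 + 9 + 7 + 7 + 6 + 4 + 4 + 3 + 1 + 1 + 0 = 52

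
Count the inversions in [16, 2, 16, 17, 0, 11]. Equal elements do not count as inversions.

There are 8 out-of-order pairs.

Count, for each position, how many later elements it exceeds:
16: 3
2: 1
16: 2
17: 2
0: 0
11: 0
Sum: 3 + 1 + 2 + 2 + 0 + 0 = 8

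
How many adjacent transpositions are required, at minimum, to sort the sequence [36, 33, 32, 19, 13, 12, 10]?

Adjacent swaps: 21

Minimum adjacent swaps = number of inversions (each swap of adjacent out-of-order elements removes one inversion and no swap can remove more).
Count inversions — for each element, later elements that are smaller:
36: 33, 32, 19, 13, 12, 10 → 6
33: 32, 19, 13, 12, 10 → 5
32: 19, 13, 12, 10 → 4
19: 13, 12, 10 → 3
13: 12, 10 → 2
12: 10 → 1
10: none → 0
Total inversions: 6 + 5 + 4 + 3 + 2 + 1 + 0 = 21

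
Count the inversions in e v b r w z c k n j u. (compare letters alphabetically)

There are 25 out-of-order pairs.

For each element, count later entries that are smaller:
e: 2
v: 7
b: 0
r: 4
w: 5
z: 5
c: 0
k: 1
n: 1
j: 0
u: 0
Sum: 2 + 7 + 0 + 4 + 5 + 5 + 0 + 1 + 1 + 0 + 0 = 25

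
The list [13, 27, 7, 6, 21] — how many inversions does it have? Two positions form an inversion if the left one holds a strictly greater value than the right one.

For each element, count later entries that are smaller:
13: 2
27: 3
7: 1
6: 0
21: 0
Sum: 2 + 3 + 1 + 0 + 0 = 6

6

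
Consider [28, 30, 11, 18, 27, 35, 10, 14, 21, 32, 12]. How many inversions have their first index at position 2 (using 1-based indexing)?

The element at index 2 is 30.
Elements after it: 11, 18, 27, 35, 10, 14, 21, 32, 12
Those smaller than 30: 11, 18, 27, 10, 14, 21, 12

7 such elements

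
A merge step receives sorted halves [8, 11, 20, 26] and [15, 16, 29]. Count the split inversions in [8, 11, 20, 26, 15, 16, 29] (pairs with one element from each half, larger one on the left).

Count, for every r in R, how many entries of L exceed r:
r = 15: 20, 26 → 2
r = 16: 20, 26 → 2
r = 29: none → 0
Cross-inversions: 2 + 2 + 0 = 4

4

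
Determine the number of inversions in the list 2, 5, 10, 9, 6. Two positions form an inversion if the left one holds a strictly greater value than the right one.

Sweep left to right; for each value list the smaller values that follow it:
2 → none → 0
5 → none → 0
10 → 9, 6 → 2
9 → 6 → 1
6 → none → 0
Sum: 0 + 0 + 2 + 1 + 0 = 3

3 inversions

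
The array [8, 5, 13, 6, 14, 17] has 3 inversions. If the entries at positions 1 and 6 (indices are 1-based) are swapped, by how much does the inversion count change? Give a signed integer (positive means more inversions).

Positions 1 and 6 hold 8 and 17; after swapping, the array is [17, 5, 13, 6, 14, 8].
For each element, count later entries that are smaller:
17 → 5, 13, 6, 14, 8 → 5
5 → none → 0
13 → 6, 8 → 2
6 → none → 0
14 → 8 → 1
8 → none → 0
Sum: 5 + 0 + 2 + 0 + 1 + 0 = 8
Change: 8 − 3 = +5

+5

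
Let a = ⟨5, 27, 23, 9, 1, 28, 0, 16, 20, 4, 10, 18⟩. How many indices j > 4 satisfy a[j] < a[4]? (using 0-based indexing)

The element at index 4 is 1.
Elements after it: 28, 0, 16, 20, 4, 10, 18
Those smaller than 1: 0

1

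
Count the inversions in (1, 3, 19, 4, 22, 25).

Inversion pairs (indices are 1-based):
(3,4): 19 > 4
That's 1 pair.

1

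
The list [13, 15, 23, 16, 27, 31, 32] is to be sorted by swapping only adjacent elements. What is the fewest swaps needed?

1

The minimum number of adjacent swaps to sort an array equals its inversion count, since every such swap removes exactly one inversion.
Count inversions — for each element, later elements that are smaller:
13: none → 0
15: none → 0
23: 16 → 1
16: none → 0
27: none → 0
31: none → 0
32: none → 0
Total inversions: 0 + 0 + 1 + 0 + 0 + 0 + 0 = 1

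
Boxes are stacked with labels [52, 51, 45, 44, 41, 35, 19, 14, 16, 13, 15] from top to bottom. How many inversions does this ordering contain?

For each element, count later entries that are smaller:
52: 10
51: 9
45: 8
44: 7
41: 6
35: 5
19: 4
14: 1
16: 2
13: 0
15: 0
Sum: 10 + 9 + 8 + 7 + 6 + 5 + 4 + 1 + 2 + 0 + 0 = 52

52 inversions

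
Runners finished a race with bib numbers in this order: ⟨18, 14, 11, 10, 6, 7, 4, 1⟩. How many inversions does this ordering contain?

27 inversions

Count, for each position, how many later elements it exceeds:
18: 7
14: 6
11: 5
10: 4
6: 2
7: 2
4: 1
1: 0
Sum: 7 + 6 + 5 + 4 + 2 + 2 + 1 + 0 = 27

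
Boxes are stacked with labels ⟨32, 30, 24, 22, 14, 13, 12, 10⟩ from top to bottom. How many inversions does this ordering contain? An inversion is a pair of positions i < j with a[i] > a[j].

28 inversions

Element-by-element contributions:
32 → 30, 24, 22, 14, 13, 12, 10 → 7
30 → 24, 22, 14, 13, 12, 10 → 6
24 → 22, 14, 13, 12, 10 → 5
22 → 14, 13, 12, 10 → 4
14 → 13, 12, 10 → 3
13 → 12, 10 → 2
12 → 10 → 1
10 → none → 0
Sum: 7 + 6 + 5 + 4 + 3 + 2 + 1 + 0 = 28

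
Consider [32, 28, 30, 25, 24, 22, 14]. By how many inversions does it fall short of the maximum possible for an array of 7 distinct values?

1 inversion short

Maximum inversions for 7 distinct elements is C(7, 2) = 7·6/2 = 21.
Current inversions — for each element, count later smaller elements:
32: 6
28: 4
30: 4
25: 3
24: 2
22: 1
14: 0
Current total: 6 + 4 + 4 + 3 + 2 + 1 + 0 = 20
Shortfall: 21 − 20 = 1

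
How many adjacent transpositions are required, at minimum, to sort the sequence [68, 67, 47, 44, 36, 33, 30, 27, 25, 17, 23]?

The minimum number of adjacent swaps to sort an array equals its inversion count, since every such swap removes exactly one inversion.
Count inversions — for each element, later elements that are smaller:
68: 67, 47, 44, 36, 33, 30, 27, 25, 17, 23 → 10
67: 47, 44, 36, 33, 30, 27, 25, 17, 23 → 9
47: 44, 36, 33, 30, 27, 25, 17, 23 → 8
44: 36, 33, 30, 27, 25, 17, 23 → 7
36: 33, 30, 27, 25, 17, 23 → 6
33: 30, 27, 25, 17, 23 → 5
30: 27, 25, 17, 23 → 4
27: 25, 17, 23 → 3
25: 17, 23 → 2
17: none → 0
23: none → 0
Total inversions: 10 + 9 + 8 + 7 + 6 + 5 + 4 + 3 + 2 + 0 + 0 = 54

54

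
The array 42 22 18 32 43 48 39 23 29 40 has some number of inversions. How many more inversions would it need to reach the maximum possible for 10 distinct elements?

25

Maximum inversions for 10 distinct elements is C(10, 2) = 10·9/2 = 45.
Current inversions — for each element, count later smaller elements:
42: 7
22: 1
18: 0
32: 2
43: 4
48: 4
39: 2
23: 0
29: 0
40: 0
Current total: 7 + 1 + 0 + 2 + 4 + 4 + 2 + 0 + 0 + 0 = 20
Shortfall: 45 − 20 = 25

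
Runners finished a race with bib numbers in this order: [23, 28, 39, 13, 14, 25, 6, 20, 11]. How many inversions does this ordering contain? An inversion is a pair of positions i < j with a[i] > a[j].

25

Sweep left to right; for each value list the smaller values that follow it:
23: 5
28: 6
39: 6
13: 2
14: 2
25: 3
6: 0
20: 1
11: 0
Sum: 5 + 6 + 6 + 2 + 2 + 3 + 0 + 1 + 0 = 25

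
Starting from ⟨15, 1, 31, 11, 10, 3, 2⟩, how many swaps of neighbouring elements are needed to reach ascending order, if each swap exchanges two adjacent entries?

There are 15 swaps.

Minimum adjacent swaps = number of inversions (each swap of adjacent out-of-order elements removes one inversion and no swap can remove more).
Count inversions — for each element, later elements that are smaller:
15: 1, 11, 10, 3, 2 → 5
1: none → 0
31: 11, 10, 3, 2 → 4
11: 10, 3, 2 → 3
10: 3, 2 → 2
3: 2 → 1
2: none → 0
Total inversions: 5 + 0 + 4 + 3 + 2 + 1 + 0 = 15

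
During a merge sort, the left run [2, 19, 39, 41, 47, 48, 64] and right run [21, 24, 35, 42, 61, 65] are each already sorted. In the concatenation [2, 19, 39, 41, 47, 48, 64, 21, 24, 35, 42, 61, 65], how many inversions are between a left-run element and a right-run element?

Take each right-half value and tally the left-half values above it:
r = 21: 39, 41, 47, 48, 64 → 5
r = 24: 39, 41, 47, 48, 64 → 5
r = 35: 39, 41, 47, 48, 64 → 5
r = 42: 47, 48, 64 → 3
r = 61: 64 → 1
r = 65: none → 0
Cross-inversions: 5 + 5 + 5 + 3 + 1 + 0 = 19

19 cross-inversions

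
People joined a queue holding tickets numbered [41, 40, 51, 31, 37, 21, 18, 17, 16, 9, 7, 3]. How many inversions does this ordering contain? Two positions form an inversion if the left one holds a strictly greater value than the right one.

63 out-of-order pairs

Count, for each position, how many later elements it exceeds:
41 → 40, 31, 37, 21, 18, 17, 16, 9, 7, 3 → 10
40 → 31, 37, 21, 18, 17, 16, 9, 7, 3 → 9
51 → 31, 37, 21, 18, 17, 16, 9, 7, 3 → 9
31 → 21, 18, 17, 16, 9, 7, 3 → 7
37 → 21, 18, 17, 16, 9, 7, 3 → 7
21 → 18, 17, 16, 9, 7, 3 → 6
18 → 17, 16, 9, 7, 3 → 5
17 → 16, 9, 7, 3 → 4
16 → 9, 7, 3 → 3
9 → 7, 3 → 2
7 → 3 → 1
3 → none → 0
Sum: 10 + 9 + 9 + 7 + 7 + 6 + 5 + 4 + 3 + 2 + 1 + 0 = 63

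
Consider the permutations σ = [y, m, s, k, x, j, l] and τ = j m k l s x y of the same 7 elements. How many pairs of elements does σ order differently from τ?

Assign each item its position (1..7) in the first ordering, then rewrite the second ordering as that position sequence:
positions: y→1, m→2, s→3, k→4, x→5, j→6, l→7
second ordering as positions: [6, 2, 4, 7, 3, 5, 1]
Discordant pairs = inversions in this position sequence.
6: 2, 4, 3, 5, 1 → 5
2: 1 → 1
4: 3, 1 → 2
7: 3, 5, 1 → 3
3: 1 → 1
5: 1 → 1
1: 0
Total: 5 + 1 + 2 + 3 + 1 + 1 + 0 = 13

13 discordant pairs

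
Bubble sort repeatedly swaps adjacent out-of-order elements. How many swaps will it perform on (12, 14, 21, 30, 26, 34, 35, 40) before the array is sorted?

1

Each adjacent swap fixes exactly one inversion, so the minimum swap count equals the number of inversions.
Count inversions — for each element, later elements that are smaller:
12: none → 0
14: none → 0
21: none → 0
30: 26 → 1
26: none → 0
34: none → 0
35: none → 0
40: none → 0
Total inversions: 0 + 0 + 0 + 1 + 0 + 0 + 0 + 0 = 1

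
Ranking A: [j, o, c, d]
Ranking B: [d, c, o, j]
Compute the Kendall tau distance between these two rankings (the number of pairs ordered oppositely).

6

Assign each item its position (1..4) in the first ordering, then rewrite the second ordering as that position sequence:
positions: j→1, o→2, c→3, d→4
second ordering as positions: [4, 3, 2, 1]
Discordant pairs = inversions in this position sequence.
4: 3, 2, 1 → 3
3: 2, 1 → 2
2: 1 → 1
1: 0
Total: 3 + 2 + 1 + 0 = 6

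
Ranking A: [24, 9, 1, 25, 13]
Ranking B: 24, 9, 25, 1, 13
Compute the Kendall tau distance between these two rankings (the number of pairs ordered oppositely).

1

Assign each item its position (1..5) in the first ordering, then rewrite the second ordering as that position sequence:
positions: 24→1, 9→2, 1→3, 25→4, 13→5
second ordering as positions: [1, 2, 4, 3, 5]
Discordant pairs = inversions in this position sequence.
1: 0
2: 0
4: 3 → 1
3: 0
5: 0
Total: 0 + 0 + 1 + 0 + 0 = 1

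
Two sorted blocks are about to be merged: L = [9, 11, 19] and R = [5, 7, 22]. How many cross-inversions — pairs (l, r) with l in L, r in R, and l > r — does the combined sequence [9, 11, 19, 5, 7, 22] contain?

6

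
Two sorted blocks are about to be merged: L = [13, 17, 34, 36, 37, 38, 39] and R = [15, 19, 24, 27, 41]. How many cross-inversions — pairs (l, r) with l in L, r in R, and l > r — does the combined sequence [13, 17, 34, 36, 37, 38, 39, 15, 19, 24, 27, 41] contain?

21 cross-inversions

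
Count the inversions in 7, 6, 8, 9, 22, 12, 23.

Sweep left to right; for each value list the smaller values that follow it:
7: 1
6: 0
8: 0
9: 0
22: 1
12: 0
23: 0
Sum: 1 + 0 + 0 + 0 + 1 + 0 + 0 = 2

2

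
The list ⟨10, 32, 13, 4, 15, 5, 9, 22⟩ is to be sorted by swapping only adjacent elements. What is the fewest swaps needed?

14 swaps

Minimum adjacent swaps = number of inversions (each swap of adjacent out-of-order elements removes one inversion and no swap can remove more).
Count inversions — for each element, later elements that are smaller:
10: 4, 5, 9 → 3
32: 13, 4, 15, 5, 9, 22 → 6
13: 4, 5, 9 → 3
4: none → 0
15: 5, 9 → 2
5: none → 0
9: none → 0
22: none → 0
Total inversions: 3 + 6 + 3 + 0 + 2 + 0 + 0 + 0 = 14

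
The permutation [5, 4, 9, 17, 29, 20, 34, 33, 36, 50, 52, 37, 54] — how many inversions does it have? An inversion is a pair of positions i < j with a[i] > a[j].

Count, for each position, how many later elements it exceeds:
5: 1
4: 0
9: 0
17: 0
29: 1
20: 0
34: 1
33: 0
36: 0
50: 1
52: 1
37: 0
54: 0
Sum: 1 + 0 + 0 + 0 + 1 + 0 + 1 + 0 + 0 + 1 + 1 + 0 + 0 = 5

5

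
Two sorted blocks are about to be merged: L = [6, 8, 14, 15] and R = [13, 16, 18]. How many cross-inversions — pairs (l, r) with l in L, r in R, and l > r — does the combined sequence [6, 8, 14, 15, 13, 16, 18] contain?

For each element r of the right run, count left-run elements greater than r:
r = 13: 14, 15 → 2
r = 16: none → 0
r = 18: none → 0
Cross-inversions: 2 + 0 + 0 = 2

2 split inversions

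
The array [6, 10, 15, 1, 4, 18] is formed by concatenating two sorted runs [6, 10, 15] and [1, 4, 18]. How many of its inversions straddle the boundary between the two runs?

Count, for every r in R, how many entries of L exceed r:
r = 1: 6, 10, 15 → 3
r = 4: 6, 10, 15 → 3
r = 18: none → 0
Cross-inversions: 3 + 3 + 0 = 6

6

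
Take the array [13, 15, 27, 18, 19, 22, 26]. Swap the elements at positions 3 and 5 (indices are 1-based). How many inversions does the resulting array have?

3

Positions 3 and 5 hold 27 and 19; after swapping, the array is [13, 15, 19, 18, 27, 22, 26].
Element-by-element contributions:
13 → none → 0
15 → none → 0
19 → 18 → 1
18 → none → 0
27 → 22, 26 → 2
22 → none → 0
26 → none → 0
Sum: 0 + 0 + 1 + 0 + 2 + 0 + 0 = 3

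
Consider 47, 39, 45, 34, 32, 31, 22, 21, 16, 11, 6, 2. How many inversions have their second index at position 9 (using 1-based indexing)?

8 such elements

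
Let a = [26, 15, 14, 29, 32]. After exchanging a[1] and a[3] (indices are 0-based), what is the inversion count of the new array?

Positions 1 and 3 hold 15 and 29; after swapping, the array is [26, 29, 14, 15, 32].
Element-by-element contributions:
26: 2
29: 2
14: 0
15: 0
32: 0
Sum: 2 + 2 + 0 + 0 + 0 = 4

There are 4 inversions.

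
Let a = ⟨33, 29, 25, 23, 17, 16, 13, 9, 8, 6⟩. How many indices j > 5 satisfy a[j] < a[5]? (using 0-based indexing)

The element at index 5 is 16.
Elements after it: 13, 9, 8, 6
Those smaller than 16: 13, 9, 8, 6

4 such elements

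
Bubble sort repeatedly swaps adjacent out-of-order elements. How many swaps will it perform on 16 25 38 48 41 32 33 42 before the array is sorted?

Minimum adjacent swaps = number of inversions (each swap of adjacent out-of-order elements removes one inversion and no swap can remove more).
Count inversions — for each element, later elements that are smaller:
16: none → 0
25: none → 0
38: 32, 33 → 2
48: 41, 32, 33, 42 → 4
41: 32, 33 → 2
32: none → 0
33: none → 0
42: none → 0
Total inversions: 0 + 0 + 2 + 4 + 2 + 0 + 0 + 0 = 8

8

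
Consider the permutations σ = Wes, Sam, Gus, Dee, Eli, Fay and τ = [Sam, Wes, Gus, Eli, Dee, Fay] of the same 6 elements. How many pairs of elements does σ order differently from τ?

Assign each item its position (1..6) in the first ordering, then rewrite the second ordering as that position sequence:
positions: Wes→1, Sam→2, Gus→3, Dee→4, Eli→5, Fay→6
second ordering as positions: [2, 1, 3, 5, 4, 6]
Discordant pairs = inversions in this position sequence.
2: 1 → 1
1: 0
3: 0
5: 4 → 1
4: 0
6: 0
Total: 1 + 0 + 0 + 1 + 0 + 0 = 2

2 discordant pairs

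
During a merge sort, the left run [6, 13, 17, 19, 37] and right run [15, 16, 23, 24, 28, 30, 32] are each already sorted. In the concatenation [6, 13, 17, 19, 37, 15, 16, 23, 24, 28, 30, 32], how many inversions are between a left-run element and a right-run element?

Cross-inversions: 11

For each element r of the right run, count left-run elements greater than r:
r = 15: 17, 19, 37 → 3
r = 16: 17, 19, 37 → 3
r = 23: 37 → 1
r = 24: 37 → 1
r = 28: 37 → 1
r = 30: 37 → 1
r = 32: 37 → 1
Cross-inversions: 3 + 3 + 1 + 1 + 1 + 1 + 1 = 11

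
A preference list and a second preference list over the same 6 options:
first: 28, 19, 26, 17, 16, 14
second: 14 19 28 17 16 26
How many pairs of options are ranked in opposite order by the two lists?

There are 8 pairs.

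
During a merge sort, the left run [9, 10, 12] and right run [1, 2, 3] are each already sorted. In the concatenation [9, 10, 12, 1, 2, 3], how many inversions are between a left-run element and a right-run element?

9 cross-inversions

Count, for every r in R, how many entries of L exceed r:
r = 1: 9, 10, 12 → 3
r = 2: 9, 10, 12 → 3
r = 3: 9, 10, 12 → 3
Cross-inversions: 3 + 3 + 3 = 9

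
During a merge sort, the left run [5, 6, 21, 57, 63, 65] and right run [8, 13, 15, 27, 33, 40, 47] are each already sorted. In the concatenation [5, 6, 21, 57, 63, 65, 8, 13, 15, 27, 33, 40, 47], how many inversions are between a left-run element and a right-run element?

Take each right-half value and tally the left-half values above it:
r = 8: 21, 57, 63, 65 → 4
r = 13: 21, 57, 63, 65 → 4
r = 15: 21, 57, 63, 65 → 4
r = 27: 57, 63, 65 → 3
r = 33: 57, 63, 65 → 3
r = 40: 57, 63, 65 → 3
r = 47: 57, 63, 65 → 3
Cross-inversions: 4 + 4 + 4 + 3 + 3 + 3 + 3 = 24

24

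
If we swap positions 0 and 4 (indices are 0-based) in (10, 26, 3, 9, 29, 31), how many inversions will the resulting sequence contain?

7

Positions 0 and 4 hold 10 and 29; after swapping, the array is [29, 26, 3, 9, 10, 31].
Element-by-element contributions:
29 → 26, 3, 9, 10 → 4
26 → 3, 9, 10 → 3
3 → none → 0
9 → none → 0
10 → none → 0
31 → none → 0
Sum: 4 + 3 + 0 + 0 + 0 + 0 = 7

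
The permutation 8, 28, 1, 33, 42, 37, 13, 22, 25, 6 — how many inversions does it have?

Count, for each position, how many later elements it exceeds:
8 → 1, 6 → 2
28 → 1, 13, 22, 25, 6 → 5
1 → none → 0
33 → 13, 22, 25, 6 → 4
42 → 37, 13, 22, 25, 6 → 5
37 → 13, 22, 25, 6 → 4
13 → 6 → 1
22 → 6 → 1
25 → 6 → 1
6 → none → 0
Sum: 2 + 5 + 0 + 4 + 5 + 4 + 1 + 1 + 1 + 0 = 23

23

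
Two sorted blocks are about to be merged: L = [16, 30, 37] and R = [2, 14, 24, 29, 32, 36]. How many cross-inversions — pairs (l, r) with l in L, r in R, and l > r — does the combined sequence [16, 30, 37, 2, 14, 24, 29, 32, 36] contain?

For each element r of the right run, count left-run elements greater than r:
r = 2: 16, 30, 37 → 3
r = 14: 16, 30, 37 → 3
r = 24: 30, 37 → 2
r = 29: 30, 37 → 2
r = 32: 37 → 1
r = 36: 37 → 1
Cross-inversions: 3 + 3 + 2 + 2 + 1 + 1 = 12

12 split inversions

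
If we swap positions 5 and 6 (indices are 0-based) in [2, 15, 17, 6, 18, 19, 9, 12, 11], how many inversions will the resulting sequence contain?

There are 14 inversions.

Positions 5 and 6 hold 19 and 9; after swapping, the array is [2, 15, 17, 6, 18, 9, 19, 12, 11].
For each element, count later entries that are smaller:
2 → none → 0
15 → 6, 9, 12, 11 → 4
17 → 6, 9, 12, 11 → 4
6 → none → 0
18 → 9, 12, 11 → 3
9 → none → 0
19 → 12, 11 → 2
12 → 11 → 1
11 → none → 0
Sum: 0 + 4 + 4 + 0 + 3 + 0 + 2 + 1 + 0 = 14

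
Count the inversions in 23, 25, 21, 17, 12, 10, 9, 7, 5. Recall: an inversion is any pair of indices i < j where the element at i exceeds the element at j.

35

For each element, count later entries that are smaller:
23 → 21, 17, 12, 10, 9, 7, 5 → 7
25 → 21, 17, 12, 10, 9, 7, 5 → 7
21 → 17, 12, 10, 9, 7, 5 → 6
17 → 12, 10, 9, 7, 5 → 5
12 → 10, 9, 7, 5 → 4
10 → 9, 7, 5 → 3
9 → 7, 5 → 2
7 → 5 → 1
5 → none → 0
Sum: 7 + 7 + 6 + 5 + 4 + 3 + 2 + 1 + 0 = 35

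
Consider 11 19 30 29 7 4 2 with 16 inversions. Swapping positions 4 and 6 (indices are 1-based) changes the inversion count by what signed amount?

Positions 4 and 6 hold 29 and 4; after swapping, the array is [11, 19, 30, 4, 7, 29, 2].
Count, for each position, how many later elements it exceeds:
11 → 4, 7, 2 → 3
19 → 4, 7, 2 → 3
30 → 4, 7, 29, 2 → 4
4 → 2 → 1
7 → 2 → 1
29 → 2 → 1
2 → none → 0
Sum: 3 + 3 + 4 + 1 + 1 + 1 + 0 = 13
Change: 13 − 16 = -3

-3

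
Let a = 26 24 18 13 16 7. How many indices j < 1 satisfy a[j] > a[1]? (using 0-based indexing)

The element at index 1 is 24.
Elements before it: 26
Those larger than 24: 26

1 such element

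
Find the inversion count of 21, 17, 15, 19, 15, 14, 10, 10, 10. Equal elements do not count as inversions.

30

Element-by-element contributions:
21 → 17, 15, 19, 15, 14, 10, 10, 10 → 8
17 → 15, 15, 14, 10, 10, 10 → 6
15 → 14, 10, 10, 10 → 4
19 → 15, 14, 10, 10, 10 → 5
15 → 14, 10, 10, 10 → 4
14 → 10, 10, 10 → 3
10 → none → 0
10 → none → 0
10 → none → 0
Sum: 8 + 6 + 4 + 5 + 4 + 3 + 0 + 0 + 0 = 30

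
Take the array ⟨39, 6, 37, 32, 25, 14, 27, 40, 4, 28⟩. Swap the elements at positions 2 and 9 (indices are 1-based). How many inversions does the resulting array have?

Positions 2 and 9 hold 6 and 4; after swapping, the array is [39, 4, 37, 32, 25, 14, 27, 40, 6, 28].
Sweep left to right; for each value list the smaller values that follow it:
39 → 4, 37, 32, 25, 14, 27, 6, 28 → 8
4 → none → 0
37 → 32, 25, 14, 27, 6, 28 → 6
32 → 25, 14, 27, 6, 28 → 5
25 → 14, 6 → 2
14 → 6 → 1
27 → 6 → 1
40 → 6, 28 → 2
6 → none → 0
28 → none → 0
Sum: 8 + 0 + 6 + 5 + 2 + 1 + 1 + 2 + 0 + 0 = 25

25 inversions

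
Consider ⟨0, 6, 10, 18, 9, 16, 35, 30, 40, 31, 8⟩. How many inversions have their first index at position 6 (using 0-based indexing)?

The element at index 6 is 35.
Elements after it: 30, 40, 31, 8
Those smaller than 35: 30, 31, 8

3 such elements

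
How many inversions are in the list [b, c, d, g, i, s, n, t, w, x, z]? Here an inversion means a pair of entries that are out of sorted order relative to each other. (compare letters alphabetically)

1 inversion

Sweep left to right; for each value list the smaller values that follow it:
b: 0
c: 0
d: 0
g: 0
i: 0
s: 1
n: 0
t: 0
w: 0
x: 0
z: 0
Sum: 0 + 0 + 0 + 0 + 0 + 1 + 0 + 0 + 0 + 0 + 0 = 1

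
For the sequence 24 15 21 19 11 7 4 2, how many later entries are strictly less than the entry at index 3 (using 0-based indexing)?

4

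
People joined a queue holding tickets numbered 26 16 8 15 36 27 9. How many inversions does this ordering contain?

11

Sweep left to right; for each value list the smaller values that follow it:
26: 4
16: 3
8: 0
15: 1
36: 2
27: 1
9: 0
Sum: 4 + 3 + 0 + 1 + 2 + 1 + 0 = 11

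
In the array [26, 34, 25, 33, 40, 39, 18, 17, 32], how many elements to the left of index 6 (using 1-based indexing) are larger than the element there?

1

The element at index 6 is 39.
Elements before it: 26, 34, 25, 33, 40
Those larger than 39: 40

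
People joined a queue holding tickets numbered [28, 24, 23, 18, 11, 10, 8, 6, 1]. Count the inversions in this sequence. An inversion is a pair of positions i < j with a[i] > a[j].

36

Element-by-element contributions:
28 → 24, 23, 18, 11, 10, 8, 6, 1 → 8
24 → 23, 18, 11, 10, 8, 6, 1 → 7
23 → 18, 11, 10, 8, 6, 1 → 6
18 → 11, 10, 8, 6, 1 → 5
11 → 10, 8, 6, 1 → 4
10 → 8, 6, 1 → 3
8 → 6, 1 → 2
6 → 1 → 1
1 → none → 0
Sum: 8 + 7 + 6 + 5 + 4 + 3 + 2 + 1 + 0 = 36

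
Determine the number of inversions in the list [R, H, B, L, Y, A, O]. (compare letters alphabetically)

Inversion pairs (indices are 0-based):
(0,1): R > H
(0,2): R > B
(0,3): R > L
(0,5): R > A
(0,6): R > O
(1,2): H > B
(1,5): H > A
(2,5): B > A
(3,5): L > A
(4,5): Y > A
(4,6): Y > O
That's 11 pairs.

11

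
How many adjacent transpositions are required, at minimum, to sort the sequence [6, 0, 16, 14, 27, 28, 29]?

The minimum number of adjacent swaps to sort an array equals its inversion count, since every such swap removes exactly one inversion.
Count inversions — for each element, later elements that are smaller:
6: 0 → 1
0: none → 0
16: 14 → 1
14: none → 0
27: none → 0
28: none → 0
29: none → 0
Total inversions: 1 + 0 + 1 + 0 + 0 + 0 + 0 = 2

2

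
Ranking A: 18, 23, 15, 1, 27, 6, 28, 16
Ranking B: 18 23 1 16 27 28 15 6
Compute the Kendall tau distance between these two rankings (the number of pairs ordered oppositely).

Discordant pairs: 8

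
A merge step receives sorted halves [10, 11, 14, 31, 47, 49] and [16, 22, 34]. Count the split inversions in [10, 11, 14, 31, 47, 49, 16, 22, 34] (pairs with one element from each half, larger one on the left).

8 split inversions

Take each right-half value and tally the left-half values above it:
r = 16: 31, 47, 49 → 3
r = 22: 31, 47, 49 → 3
r = 34: 47, 49 → 2
Cross-inversions: 3 + 3 + 2 = 8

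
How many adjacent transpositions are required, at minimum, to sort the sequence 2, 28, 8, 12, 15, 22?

Each adjacent swap fixes exactly one inversion, so the minimum swap count equals the number of inversions.
Count inversions — for each element, later elements that are smaller:
2: none → 0
28: 8, 12, 15, 22 → 4
8: none → 0
12: none → 0
15: none → 0
22: none → 0
Total inversions: 0 + 4 + 0 + 0 + 0 + 0 = 4

There are 4 swaps.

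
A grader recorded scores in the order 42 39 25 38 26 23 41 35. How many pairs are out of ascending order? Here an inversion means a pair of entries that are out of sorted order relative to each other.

Count, for each position, how many later elements it exceeds:
42 → 39, 25, 38, 26, 23, 41, 35 → 7
39 → 25, 38, 26, 23, 35 → 5
25 → 23 → 1
38 → 26, 23, 35 → 3
26 → 23 → 1
23 → none → 0
41 → 35 → 1
35 → none → 0
Sum: 7 + 5 + 1 + 3 + 1 + 0 + 1 + 0 = 18

18 inversions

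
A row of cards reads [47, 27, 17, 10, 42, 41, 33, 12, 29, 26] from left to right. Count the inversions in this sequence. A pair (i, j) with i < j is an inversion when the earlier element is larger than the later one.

Out-of-order pairs: 28

Element-by-element contributions:
47 → 27, 17, 10, 42, 41, 33, 12, 29, 26 → 9
27 → 17, 10, 12, 26 → 4
17 → 10, 12 → 2
10 → none → 0
42 → 41, 33, 12, 29, 26 → 5
41 → 33, 12, 29, 26 → 4
33 → 12, 29, 26 → 3
12 → none → 0
29 → 26 → 1
26 → none → 0
Sum: 9 + 4 + 2 + 0 + 5 + 4 + 3 + 0 + 1 + 0 = 28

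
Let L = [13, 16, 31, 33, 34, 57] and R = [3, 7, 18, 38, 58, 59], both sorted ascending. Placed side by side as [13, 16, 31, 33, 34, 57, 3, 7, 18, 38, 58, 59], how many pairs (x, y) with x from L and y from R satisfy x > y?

Split inversions: 17

Count, for every r in R, how many entries of L exceed r:
r = 3: 13, 16, 31, 33, 34, 57 → 6
r = 7: 13, 16, 31, 33, 34, 57 → 6
r = 18: 31, 33, 34, 57 → 4
r = 38: 57 → 1
r = 58: none → 0
r = 59: none → 0
Cross-inversions: 6 + 6 + 4 + 1 + 0 + 0 = 17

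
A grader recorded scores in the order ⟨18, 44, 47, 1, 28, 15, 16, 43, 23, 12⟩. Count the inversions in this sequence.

Count, for each position, how many later elements it exceeds:
18 → 1, 15, 16, 12 → 4
44 → 1, 28, 15, 16, 43, 23, 12 → 7
47 → 1, 28, 15, 16, 43, 23, 12 → 7
1 → none → 0
28 → 15, 16, 23, 12 → 4
15 → 12 → 1
16 → 12 → 1
43 → 23, 12 → 2
23 → 12 → 1
12 → none → 0
Sum: 4 + 7 + 7 + 0 + 4 + 1 + 1 + 2 + 1 + 0 = 27

27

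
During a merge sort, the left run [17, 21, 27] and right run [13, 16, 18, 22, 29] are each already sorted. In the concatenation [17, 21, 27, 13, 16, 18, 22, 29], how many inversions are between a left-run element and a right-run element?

9 split inversions

Count, for every r in R, how many entries of L exceed r:
r = 13: 17, 21, 27 → 3
r = 16: 17, 21, 27 → 3
r = 18: 21, 27 → 2
r = 22: 27 → 1
r = 29: none → 0
Cross-inversions: 3 + 3 + 2 + 1 + 0 = 9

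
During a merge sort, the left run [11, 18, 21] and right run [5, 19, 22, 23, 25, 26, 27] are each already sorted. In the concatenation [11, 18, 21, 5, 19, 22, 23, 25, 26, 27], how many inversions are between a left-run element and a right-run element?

For each element r of the right run, count left-run elements greater than r:
r = 5: 11, 18, 21 → 3
r = 19: 21 → 1
r = 22: none → 0
r = 23: none → 0
r = 25: none → 0
r = 26: none → 0
r = 27: none → 0
Cross-inversions: 3 + 1 + 0 + 0 + 0 + 0 + 0 = 4

There are 4 cross-inversions.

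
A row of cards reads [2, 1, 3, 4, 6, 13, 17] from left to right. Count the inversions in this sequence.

1

Count, for each position, how many later elements it exceeds:
2: 1
1: 0
3: 0
4: 0
6: 0
13: 0
17: 0
Sum: 1 + 0 + 0 + 0 + 0 + 0 + 0 = 1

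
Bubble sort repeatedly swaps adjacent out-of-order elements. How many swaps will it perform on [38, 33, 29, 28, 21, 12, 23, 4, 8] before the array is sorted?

33

Minimum adjacent swaps = number of inversions (each swap of adjacent out-of-order elements removes one inversion and no swap can remove more).
Count inversions — for each element, later elements that are smaller:
38: 33, 29, 28, 21, 12, 23, 4, 8 → 8
33: 29, 28, 21, 12, 23, 4, 8 → 7
29: 28, 21, 12, 23, 4, 8 → 6
28: 21, 12, 23, 4, 8 → 5
21: 12, 4, 8 → 3
12: 4, 8 → 2
23: 4, 8 → 2
4: none → 0
8: none → 0
Total inversions: 8 + 7 + 6 + 5 + 3 + 2 + 2 + 0 + 0 = 33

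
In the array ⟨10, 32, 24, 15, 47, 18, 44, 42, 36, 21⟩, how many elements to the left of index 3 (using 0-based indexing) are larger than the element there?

The element at index 3 is 15.
Elements before it: 10, 32, 24
Those larger than 15: 32, 24

2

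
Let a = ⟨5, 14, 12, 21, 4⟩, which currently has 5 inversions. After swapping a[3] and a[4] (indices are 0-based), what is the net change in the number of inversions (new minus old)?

-1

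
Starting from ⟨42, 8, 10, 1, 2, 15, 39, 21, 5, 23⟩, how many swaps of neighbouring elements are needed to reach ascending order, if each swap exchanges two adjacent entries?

20

Minimum adjacent swaps = number of inversions (each swap of adjacent out-of-order elements removes one inversion and no swap can remove more).
Count inversions — for each element, later elements that are smaller:
42: 8, 10, 1, 2, 15, 39, 21, 5, 23 → 9
8: 1, 2, 5 → 3
10: 1, 2, 5 → 3
1: none → 0
2: none → 0
15: 5 → 1
39: 21, 5, 23 → 3
21: 5 → 1
5: none → 0
23: none → 0
Total inversions: 9 + 3 + 3 + 0 + 0 + 1 + 3 + 1 + 0 + 0 = 20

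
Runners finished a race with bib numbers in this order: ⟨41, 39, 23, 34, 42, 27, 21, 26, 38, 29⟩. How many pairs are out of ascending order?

28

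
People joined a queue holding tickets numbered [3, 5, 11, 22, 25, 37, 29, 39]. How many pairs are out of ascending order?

1

For each element, count later entries that are smaller:
3: 0
5: 0
11: 0
22: 0
25: 0
37: 1
29: 0
39: 0
Sum: 0 + 0 + 0 + 0 + 0 + 1 + 0 + 0 = 1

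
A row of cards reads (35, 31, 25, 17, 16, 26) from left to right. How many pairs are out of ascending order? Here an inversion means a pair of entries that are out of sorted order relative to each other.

There are 12 out-of-order pairs.

Count, for each position, how many later elements it exceeds:
35: 5
31: 4
25: 2
17: 1
16: 0
26: 0
Sum: 5 + 4 + 2 + 1 + 0 + 0 = 12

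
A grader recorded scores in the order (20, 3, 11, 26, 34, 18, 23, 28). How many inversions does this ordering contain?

8

Sweep left to right; for each value list the smaller values that follow it:
20: 3
3: 0
11: 0
26: 2
34: 3
18: 0
23: 0
28: 0
Sum: 3 + 0 + 0 + 2 + 3 + 0 + 0 + 0 = 8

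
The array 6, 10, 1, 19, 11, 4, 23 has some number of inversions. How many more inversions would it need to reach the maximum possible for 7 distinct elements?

14

Maximum inversions for 7 distinct elements is C(7, 2) = 7·6/2 = 21.
Current inversions — for each element, count later smaller elements:
6: 2
10: 2
1: 0
19: 2
11: 1
4: 0
23: 0
Current total: 2 + 2 + 0 + 2 + 1 + 0 + 0 = 7
Shortfall: 21 − 7 = 14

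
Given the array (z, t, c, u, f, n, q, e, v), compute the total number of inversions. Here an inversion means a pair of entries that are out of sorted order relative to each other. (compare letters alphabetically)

Sweep left to right; for each value list the smaller values that follow it:
z: 8
t: 5
c: 0
u: 4
f: 1
n: 1
q: 1
e: 0
v: 0
Sum: 8 + 5 + 0 + 4 + 1 + 1 + 1 + 0 + 0 = 20

20 out-of-order pairs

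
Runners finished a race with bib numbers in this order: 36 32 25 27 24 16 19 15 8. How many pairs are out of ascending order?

There are 34 out-of-order pairs.

For each element, count later entries that are smaller:
36: 8
32: 7
25: 5
27: 5
24: 4
16: 2
19: 2
15: 1
8: 0
Sum: 8 + 7 + 5 + 5 + 4 + 2 + 2 + 1 + 0 = 34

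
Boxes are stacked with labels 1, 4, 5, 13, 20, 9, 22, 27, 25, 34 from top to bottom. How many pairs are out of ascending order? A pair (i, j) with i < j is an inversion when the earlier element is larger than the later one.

3

Sweep left to right; for each value list the smaller values that follow it:
1 → none → 0
4 → none → 0
5 → none → 0
13 → 9 → 1
20 → 9 → 1
9 → none → 0
22 → none → 0
27 → 25 → 1
25 → none → 0
34 → none → 0
Sum: 0 + 0 + 0 + 1 + 1 + 0 + 0 + 1 + 0 + 0 = 3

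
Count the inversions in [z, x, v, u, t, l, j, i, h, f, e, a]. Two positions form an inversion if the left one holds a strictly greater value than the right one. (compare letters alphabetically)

There are 66 inversions.

For each element, count later entries that are smaller:
z → x, v, u, t, l, j, i, h, f, e, a → 11
x → v, u, t, l, j, i, h, f, e, a → 10
v → u, t, l, j, i, h, f, e, a → 9
u → t, l, j, i, h, f, e, a → 8
t → l, j, i, h, f, e, a → 7
l → j, i, h, f, e, a → 6
j → i, h, f, e, a → 5
i → h, f, e, a → 4
h → f, e, a → 3
f → e, a → 2
e → a → 1
a → none → 0
Sum: 11 + 10 + 9 + 8 + 7 + 6 + 5 + 4 + 3 + 2 + 1 + 0 = 66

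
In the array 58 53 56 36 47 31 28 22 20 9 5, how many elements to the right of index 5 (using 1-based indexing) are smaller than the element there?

The element at index 5 is 47.
Elements after it: 31, 28, 22, 20, 9, 5
Those smaller than 47: 31, 28, 22, 20, 9, 5

6 such elements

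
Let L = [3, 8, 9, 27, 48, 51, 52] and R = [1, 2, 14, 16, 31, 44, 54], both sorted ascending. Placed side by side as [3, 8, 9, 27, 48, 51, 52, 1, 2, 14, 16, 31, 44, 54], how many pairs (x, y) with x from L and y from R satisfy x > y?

For each element r of the right run, count left-run elements greater than r:
r = 1: 3, 8, 9, 27, 48, 51, 52 → 7
r = 2: 3, 8, 9, 27, 48, 51, 52 → 7
r = 14: 27, 48, 51, 52 → 4
r = 16: 27, 48, 51, 52 → 4
r = 31: 48, 51, 52 → 3
r = 44: 48, 51, 52 → 3
r = 54: none → 0
Cross-inversions: 7 + 7 + 4 + 4 + 3 + 3 + 0 = 28

28 cross-inversions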